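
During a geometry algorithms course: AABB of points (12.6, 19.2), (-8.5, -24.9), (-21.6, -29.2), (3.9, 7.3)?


x range: [-21.6, 12.6]
y range: [-29.2, 19.2]
Bounding box: (-21.6,-29.2) to (12.6,19.2)

(-21.6,-29.2) to (12.6,19.2)


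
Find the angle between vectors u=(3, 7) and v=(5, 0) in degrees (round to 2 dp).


u.v = 15, |u| = sqrt(58) = 7.6158, |v| = sqrt(25) = 5
cos(theta) = u.v/(|u||v|) = 15/sqrt(1450) = 0.393919
theta = acos(0.393919) = 66.8 degrees

66.8 degrees


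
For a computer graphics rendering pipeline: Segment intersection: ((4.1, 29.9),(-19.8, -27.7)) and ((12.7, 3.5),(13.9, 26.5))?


Cross products: d1=229.48, d2=710.06, d3=1126.32, d4=645.74
d1*d2 < 0 and d3*d4 < 0? no

No, they don't intersect


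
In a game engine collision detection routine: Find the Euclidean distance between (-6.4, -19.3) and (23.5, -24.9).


dx=29.9, dy=-5.6
d^2 = 29.9^2 + (-5.6)^2 = 925.37
d = sqrt(925.37) = 30.4199

30.4199


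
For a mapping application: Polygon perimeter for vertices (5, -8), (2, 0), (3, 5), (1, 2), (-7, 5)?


Sides: (5, -8)->(2, 0): sqrt(73) = 8.544004, (2, 0)->(3, 5): sqrt(26) = 5.09902, (3, 5)->(1, 2): sqrt(13) = 3.605551, (1, 2)->(-7, 5): sqrt(73) = 8.544004, (-7, 5)->(5, -8): sqrt(313) = 17.691806
Sum = 43.484385
Perimeter = 43.4844

43.4844


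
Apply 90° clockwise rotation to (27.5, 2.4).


90° CW: (x,y) -> (y, -x)
(27.5,2.4) -> (2.4, -27.5)

(2.4, -27.5)


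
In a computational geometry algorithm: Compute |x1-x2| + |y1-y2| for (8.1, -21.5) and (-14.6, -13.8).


|8.1-(-14.6)| + |(-21.5)-(-13.8)| = 22.7 + 7.7 = 30.4

30.4


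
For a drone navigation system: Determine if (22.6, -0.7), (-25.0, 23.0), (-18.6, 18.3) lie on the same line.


Cross product: ((-25)-22.6)*(18.3-(-0.7)) - (23-(-0.7))*((-18.6)-22.6)
= 72.04

No, not collinear


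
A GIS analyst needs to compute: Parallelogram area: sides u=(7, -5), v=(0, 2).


|u x v| = |7*2 - (-5)*0|
= |14 - 0| = 14

14


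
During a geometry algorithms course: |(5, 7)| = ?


|u| = sqrt(5^2 + 7^2) = sqrt(74) = 8.6023

8.6023


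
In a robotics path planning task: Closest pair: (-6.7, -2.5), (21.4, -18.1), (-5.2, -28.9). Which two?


d(P0,P1) = 32.1399, d(P0,P2) = 26.4426, d(P1,P2) = 28.7089
Closest: P0 and P2

Closest pair: (-6.7, -2.5) and (-5.2, -28.9), distance = 26.4426


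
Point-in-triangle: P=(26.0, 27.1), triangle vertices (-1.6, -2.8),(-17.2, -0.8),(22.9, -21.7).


Cross products: AB x AP = -521.64, BC x BP = 2021.67, CA x CP = -1254.19
All same sign? no

No, outside


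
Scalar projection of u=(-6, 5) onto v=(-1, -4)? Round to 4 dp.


u.v = -14, |v| = sqrt(17) = 4.1231
Scalar projection = u.v / |v| = -14 / sqrt(17) = -3.3955

-3.3955


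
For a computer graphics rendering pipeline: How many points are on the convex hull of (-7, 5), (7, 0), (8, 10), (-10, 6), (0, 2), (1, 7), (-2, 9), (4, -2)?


Convex hull vertices (CCW): (-10, 6), (4, -2), (7, 0), (8, 10), (-2, 9)
Count = 5

5


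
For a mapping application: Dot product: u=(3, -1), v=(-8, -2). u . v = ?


u . v = u_x*v_x + u_y*v_y = 3*(-8) + (-1)*(-2)
= (-24) + 2 = -22

-22


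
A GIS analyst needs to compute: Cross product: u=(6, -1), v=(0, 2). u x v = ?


u x v = u_x*v_y - u_y*v_x = 6*2 - (-1)*0
= 12 - 0 = 12

12


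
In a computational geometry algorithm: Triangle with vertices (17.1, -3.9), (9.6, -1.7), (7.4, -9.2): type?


Side lengths squared: AB^2=61.09, BC^2=61.09, CA^2=122.18
Sorted: [61.09, 61.09, 122.18]
By sides: Isosceles, By angles: Right

Isosceles, Right


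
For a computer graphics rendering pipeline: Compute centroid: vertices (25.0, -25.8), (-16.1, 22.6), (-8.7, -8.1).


Centroid = ((x_A+x_B+x_C)/3, (y_A+y_B+y_C)/3)
= ((25+(-16.1)+(-8.7))/3, ((-25.8)+22.6+(-8.1))/3)
= (0.0667, -3.7667)

(0.0667, -3.7667)


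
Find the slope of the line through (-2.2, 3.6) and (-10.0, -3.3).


slope = (y2-y1)/(x2-x1) = ((-3.3)-3.6)/((-10)-(-2.2)) = (-6.9)/(-7.8) = 0.8846

0.8846


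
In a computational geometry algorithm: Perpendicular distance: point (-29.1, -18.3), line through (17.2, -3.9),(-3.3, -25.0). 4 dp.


|cross product| = 681.73
|line direction| = sqrt(865.46) = 29.4187
Distance = 681.73/sqrt(865.46) = 23.1734

23.1734


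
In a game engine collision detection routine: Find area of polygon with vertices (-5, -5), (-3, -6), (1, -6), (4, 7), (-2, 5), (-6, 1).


Shoelace sum: ((-5)*(-6) - (-3)*(-5)) + ((-3)*(-6) - 1*(-6)) + (1*7 - 4*(-6)) + (4*5 - (-2)*7) + ((-2)*1 - (-6)*5) + ((-6)*(-5) - (-5)*1)
= 167
Area = |167|/2 = 83.5

83.5


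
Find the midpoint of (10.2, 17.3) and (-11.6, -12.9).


M = ((10.2+(-11.6))/2, (17.3+(-12.9))/2)
= (-0.7, 2.2)

(-0.7, 2.2)


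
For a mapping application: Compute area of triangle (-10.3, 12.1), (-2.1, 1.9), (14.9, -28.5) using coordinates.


Area = |x_A(y_B-y_C) + x_B(y_C-y_A) + x_C(y_A-y_B)|/2
= |(-313.12) + 85.26 + 151.98|/2
= 75.88/2 = 37.94

37.94


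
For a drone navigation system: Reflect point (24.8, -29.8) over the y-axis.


Reflection over y-axis: (x,y) -> (-x,y)
(24.8, -29.8) -> (-24.8, -29.8)

(-24.8, -29.8)


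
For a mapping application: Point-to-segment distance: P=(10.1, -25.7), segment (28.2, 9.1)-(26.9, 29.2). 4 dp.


Project P onto AB: t = 0 (clamped to [0,1])
Closest point on segment: (28.2, 9.1)
Distance: 39.2256

39.2256


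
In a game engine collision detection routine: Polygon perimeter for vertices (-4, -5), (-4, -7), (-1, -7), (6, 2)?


Sides: (-4, -5)->(-4, -7): sqrt(4) = 2, (-4, -7)->(-1, -7): sqrt(9) = 3, (-1, -7)->(6, 2): sqrt(130) = 11.401754, (6, 2)->(-4, -5): sqrt(149) = 12.206556
Sum = 28.60831
Perimeter = 28.6083

28.6083


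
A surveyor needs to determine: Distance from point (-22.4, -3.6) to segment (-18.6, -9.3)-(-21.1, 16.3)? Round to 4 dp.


Project P onto AB: t = 0.2349 (clamped to [0,1])
Closest point on segment: (-19.1873, -3.2863)
Distance: 3.228

3.228


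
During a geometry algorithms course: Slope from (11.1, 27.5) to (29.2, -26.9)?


slope = (y2-y1)/(x2-x1) = ((-26.9)-27.5)/(29.2-11.1) = (-54.4)/18.1 = -3.0055

-3.0055


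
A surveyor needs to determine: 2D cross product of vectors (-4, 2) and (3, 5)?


u x v = u_x*v_y - u_y*v_x = (-4)*5 - 2*3
= (-20) - 6 = -26

-26


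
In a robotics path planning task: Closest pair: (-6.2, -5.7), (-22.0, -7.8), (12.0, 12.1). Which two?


d(P0,P1) = 15.9389, d(P0,P2) = 25.4574, d(P1,P2) = 39.3956
Closest: P0 and P1

Closest pair: (-6.2, -5.7) and (-22.0, -7.8), distance = 15.9389


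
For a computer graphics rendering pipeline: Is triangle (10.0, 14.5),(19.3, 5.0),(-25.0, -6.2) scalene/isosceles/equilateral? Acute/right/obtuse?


Side lengths squared: AB^2=176.74, BC^2=2087.93, CA^2=1653.49
Sorted: [176.74, 1653.49, 2087.93]
By sides: Scalene, By angles: Obtuse

Scalene, Obtuse


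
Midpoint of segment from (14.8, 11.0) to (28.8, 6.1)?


M = ((14.8+28.8)/2, (11+6.1)/2)
= (21.8, 8.55)

(21.8, 8.55)


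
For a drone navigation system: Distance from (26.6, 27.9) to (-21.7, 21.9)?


dx=-48.3, dy=-6
d^2 = (-48.3)^2 + (-6)^2 = 2368.89
d = sqrt(2368.89) = 48.6712

48.6712


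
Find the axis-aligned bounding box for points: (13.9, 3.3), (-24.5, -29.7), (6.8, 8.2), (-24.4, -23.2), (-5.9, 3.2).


x range: [-24.5, 13.9]
y range: [-29.7, 8.2]
Bounding box: (-24.5,-29.7) to (13.9,8.2)

(-24.5,-29.7) to (13.9,8.2)


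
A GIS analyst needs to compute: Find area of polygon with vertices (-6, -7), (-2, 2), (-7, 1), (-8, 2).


Shoelace sum: ((-6)*2 - (-2)*(-7)) + ((-2)*1 - (-7)*2) + ((-7)*2 - (-8)*1) + ((-8)*(-7) - (-6)*2)
= 48
Area = |48|/2 = 24

24


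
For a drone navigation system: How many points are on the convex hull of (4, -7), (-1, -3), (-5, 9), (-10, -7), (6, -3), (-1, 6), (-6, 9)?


Convex hull vertices (CCW): (-10, -7), (4, -7), (6, -3), (-1, 6), (-5, 9), (-6, 9)
Count = 6

6


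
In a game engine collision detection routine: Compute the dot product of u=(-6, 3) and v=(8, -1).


u . v = u_x*v_x + u_y*v_y = (-6)*8 + 3*(-1)
= (-48) + (-3) = -51

-51


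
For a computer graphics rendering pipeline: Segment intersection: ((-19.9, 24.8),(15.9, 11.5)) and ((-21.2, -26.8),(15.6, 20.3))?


Cross products: d1=1837.65, d2=-337.97, d3=-1864.57, d4=311.05
d1*d2 < 0 and d3*d4 < 0? yes

Yes, they intersect


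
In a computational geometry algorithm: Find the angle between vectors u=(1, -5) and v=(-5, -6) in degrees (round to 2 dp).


u.v = 25, |u| = sqrt(26) = 5.099, |v| = sqrt(61) = 7.8102
cos(theta) = u.v/(|u||v|) = 25/sqrt(1586) = 0.627752
theta = acos(0.627752) = 51.12 degrees

51.12 degrees


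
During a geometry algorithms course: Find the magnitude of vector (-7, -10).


|u| = sqrt((-7)^2 + (-10)^2) = sqrt(149) = 12.2066

12.2066


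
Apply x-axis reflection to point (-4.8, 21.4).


Reflection over x-axis: (x,y) -> (x,-y)
(-4.8, 21.4) -> (-4.8, -21.4)

(-4.8, -21.4)


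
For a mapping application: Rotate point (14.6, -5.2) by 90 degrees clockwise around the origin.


90° CW: (x,y) -> (y, -x)
(14.6,-5.2) -> (-5.2, -14.6)

(-5.2, -14.6)


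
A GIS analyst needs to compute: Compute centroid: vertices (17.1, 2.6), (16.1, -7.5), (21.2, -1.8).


Centroid = ((x_A+x_B+x_C)/3, (y_A+y_B+y_C)/3)
= ((17.1+16.1+21.2)/3, (2.6+(-7.5)+(-1.8))/3)
= (18.1333, -2.2333)

(18.1333, -2.2333)


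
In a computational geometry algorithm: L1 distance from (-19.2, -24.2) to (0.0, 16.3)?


|(-19.2)-0| + |(-24.2)-16.3| = 19.2 + 40.5 = 59.7

59.7


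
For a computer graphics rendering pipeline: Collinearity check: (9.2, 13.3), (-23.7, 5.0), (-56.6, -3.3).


Cross product: ((-23.7)-9.2)*((-3.3)-13.3) - (5-13.3)*((-56.6)-9.2)
= 0

Yes, collinear


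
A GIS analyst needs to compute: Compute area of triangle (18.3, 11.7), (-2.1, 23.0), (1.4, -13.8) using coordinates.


Area = |x_A(y_B-y_C) + x_B(y_C-y_A) + x_C(y_A-y_B)|/2
= |673.44 + 53.55 + (-15.82)|/2
= 711.17/2 = 355.585

355.585


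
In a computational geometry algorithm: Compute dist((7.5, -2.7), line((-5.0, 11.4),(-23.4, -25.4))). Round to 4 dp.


|cross product| = 719.44
|line direction| = sqrt(1692.8) = 41.1437
Distance = 719.44/sqrt(1692.8) = 17.4861

17.4861


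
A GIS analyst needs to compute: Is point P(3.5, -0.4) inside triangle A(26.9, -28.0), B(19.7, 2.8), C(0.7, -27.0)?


Cross products: AB x AP = 522, BC x BP = -421.96, CA x CP = 699.72
All same sign? no

No, outside


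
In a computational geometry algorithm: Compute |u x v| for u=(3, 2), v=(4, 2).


|u x v| = |3*2 - 2*4|
= |6 - 8| = 2

2


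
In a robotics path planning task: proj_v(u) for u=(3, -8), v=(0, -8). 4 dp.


u.v = 64, |v| = sqrt(64) = 8
Scalar projection = u.v / |v| = 64 / sqrt(64) = 8

8


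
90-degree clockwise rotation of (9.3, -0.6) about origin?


90° CW: (x,y) -> (y, -x)
(9.3,-0.6) -> (-0.6, -9.3)

(-0.6, -9.3)


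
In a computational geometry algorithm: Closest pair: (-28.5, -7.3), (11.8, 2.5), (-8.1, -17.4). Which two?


d(P0,P1) = 41.4744, d(P0,P2) = 22.7633, d(P1,P2) = 28.1428
Closest: P0 and P2

Closest pair: (-28.5, -7.3) and (-8.1, -17.4), distance = 22.7633


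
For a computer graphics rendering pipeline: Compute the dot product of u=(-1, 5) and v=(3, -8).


u . v = u_x*v_x + u_y*v_y = (-1)*3 + 5*(-8)
= (-3) + (-40) = -43

-43


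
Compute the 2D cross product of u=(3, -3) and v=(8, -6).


u x v = u_x*v_y - u_y*v_x = 3*(-6) - (-3)*8
= (-18) - (-24) = 6

6


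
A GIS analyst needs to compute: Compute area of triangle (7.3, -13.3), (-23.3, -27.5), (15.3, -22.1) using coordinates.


Area = |x_A(y_B-y_C) + x_B(y_C-y_A) + x_C(y_A-y_B)|/2
= |(-39.42) + 205.04 + 217.26|/2
= 382.88/2 = 191.44

191.44


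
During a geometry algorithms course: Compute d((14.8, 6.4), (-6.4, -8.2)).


dx=-21.2, dy=-14.6
d^2 = (-21.2)^2 + (-14.6)^2 = 662.6
d = sqrt(662.6) = 25.741

25.741


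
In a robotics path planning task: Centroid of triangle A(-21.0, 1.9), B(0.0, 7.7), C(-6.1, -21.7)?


Centroid = ((x_A+x_B+x_C)/3, (y_A+y_B+y_C)/3)
= (((-21)+0+(-6.1))/3, (1.9+7.7+(-21.7))/3)
= (-9.0333, -4.0333)

(-9.0333, -4.0333)


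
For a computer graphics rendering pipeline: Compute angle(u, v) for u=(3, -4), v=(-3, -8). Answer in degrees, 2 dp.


u.v = 23, |u| = sqrt(25) = 5, |v| = sqrt(73) = 8.544
cos(theta) = u.v/(|u||v|) = 23/sqrt(1825) = 0.538389
theta = acos(0.538389) = 57.43 degrees

57.43 degrees


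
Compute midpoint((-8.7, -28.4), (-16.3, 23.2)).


M = (((-8.7)+(-16.3))/2, ((-28.4)+23.2)/2)
= (-12.5, -2.6)

(-12.5, -2.6)


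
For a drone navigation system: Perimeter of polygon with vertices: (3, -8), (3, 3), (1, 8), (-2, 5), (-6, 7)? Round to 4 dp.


Sides: (3, -8)->(3, 3): sqrt(121) = 11, (3, 3)->(1, 8): sqrt(29) = 5.385165, (1, 8)->(-2, 5): sqrt(18) = 4.242641, (-2, 5)->(-6, 7): sqrt(20) = 4.472136, (-6, 7)->(3, -8): sqrt(306) = 17.492856
Sum = 42.592798
Perimeter = 42.5928

42.5928


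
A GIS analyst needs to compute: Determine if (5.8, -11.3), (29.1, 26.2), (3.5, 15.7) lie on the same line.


Cross product: (29.1-5.8)*(15.7-(-11.3)) - (26.2-(-11.3))*(3.5-5.8)
= 715.35

No, not collinear


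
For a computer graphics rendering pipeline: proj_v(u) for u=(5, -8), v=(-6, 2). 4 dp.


u.v = -46, |v| = sqrt(40) = 6.3246
Scalar projection = u.v / |v| = -46 / sqrt(40) = -7.2732

-7.2732


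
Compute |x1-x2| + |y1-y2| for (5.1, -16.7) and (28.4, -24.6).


|5.1-28.4| + |(-16.7)-(-24.6)| = 23.3 + 7.9 = 31.2

31.2


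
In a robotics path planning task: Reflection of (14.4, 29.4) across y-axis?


Reflection over y-axis: (x,y) -> (-x,y)
(14.4, 29.4) -> (-14.4, 29.4)

(-14.4, 29.4)


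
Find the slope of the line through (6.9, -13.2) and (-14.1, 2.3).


slope = (y2-y1)/(x2-x1) = (2.3-(-13.2))/((-14.1)-6.9) = 15.5/(-21) = -0.7381

-0.7381


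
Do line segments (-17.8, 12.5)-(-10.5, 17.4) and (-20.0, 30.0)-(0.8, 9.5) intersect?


Cross products: d1=-318.9, d2=-67.33, d3=138.53, d4=-113.04
d1*d2 < 0 and d3*d4 < 0? no

No, they don't intersect


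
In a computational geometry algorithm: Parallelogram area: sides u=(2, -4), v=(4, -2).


|u x v| = |2*(-2) - (-4)*4|
= |(-4) - (-16)| = 12

12


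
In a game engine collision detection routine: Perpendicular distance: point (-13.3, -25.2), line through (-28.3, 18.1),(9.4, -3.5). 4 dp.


|cross product| = 1308.41
|line direction| = sqrt(1887.85) = 43.4494
Distance = 1308.41/sqrt(1887.85) = 30.1134

30.1134


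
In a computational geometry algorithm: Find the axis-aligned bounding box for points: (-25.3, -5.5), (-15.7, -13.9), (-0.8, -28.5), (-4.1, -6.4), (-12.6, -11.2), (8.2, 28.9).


x range: [-25.3, 8.2]
y range: [-28.5, 28.9]
Bounding box: (-25.3,-28.5) to (8.2,28.9)

(-25.3,-28.5) to (8.2,28.9)


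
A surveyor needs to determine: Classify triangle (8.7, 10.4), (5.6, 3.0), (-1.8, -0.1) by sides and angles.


Side lengths squared: AB^2=64.37, BC^2=64.37, CA^2=220.5
Sorted: [64.37, 64.37, 220.5]
By sides: Isosceles, By angles: Obtuse

Isosceles, Obtuse


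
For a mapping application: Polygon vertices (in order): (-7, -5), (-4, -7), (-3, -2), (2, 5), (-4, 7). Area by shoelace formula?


Shoelace sum: ((-7)*(-7) - (-4)*(-5)) + ((-4)*(-2) - (-3)*(-7)) + ((-3)*5 - 2*(-2)) + (2*7 - (-4)*5) + ((-4)*(-5) - (-7)*7)
= 108
Area = |108|/2 = 54

54


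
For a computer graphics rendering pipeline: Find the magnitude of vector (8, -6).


|u| = sqrt(8^2 + (-6)^2) = sqrt(100) = 10

10


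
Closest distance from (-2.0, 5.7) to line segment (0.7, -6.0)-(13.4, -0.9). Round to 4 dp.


Project P onto AB: t = 0.1355 (clamped to [0,1])
Closest point on segment: (2.4209, -5.3089)
Distance: 11.8634

11.8634


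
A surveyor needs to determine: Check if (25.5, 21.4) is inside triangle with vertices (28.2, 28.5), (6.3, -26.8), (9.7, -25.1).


Cross products: AB x AP = 6.18, BC x BP = 131.24, CA x CP = 13.37
All same sign? yes

Yes, inside


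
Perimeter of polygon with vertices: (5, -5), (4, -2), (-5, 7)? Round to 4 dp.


Sides: (5, -5)->(4, -2): sqrt(10) = 3.162278, (4, -2)->(-5, 7): sqrt(162) = 12.727922, (-5, 7)->(5, -5): sqrt(244) = 15.620499
Sum = 31.510699
Perimeter = 31.5107

31.5107


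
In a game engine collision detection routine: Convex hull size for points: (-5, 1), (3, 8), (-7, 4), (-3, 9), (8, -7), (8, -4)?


Convex hull vertices (CCW): (-7, 4), (-5, 1), (8, -7), (8, -4), (3, 8), (-3, 9)
Count = 6

6


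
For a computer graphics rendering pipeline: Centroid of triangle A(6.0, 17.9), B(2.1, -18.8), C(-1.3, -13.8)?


Centroid = ((x_A+x_B+x_C)/3, (y_A+y_B+y_C)/3)
= ((6+2.1+(-1.3))/3, (17.9+(-18.8)+(-13.8))/3)
= (2.2667, -4.9)

(2.2667, -4.9)


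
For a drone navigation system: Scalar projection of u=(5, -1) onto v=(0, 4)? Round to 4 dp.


u.v = -4, |v| = sqrt(16) = 4
Scalar projection = u.v / |v| = -4 / sqrt(16) = -1

-1


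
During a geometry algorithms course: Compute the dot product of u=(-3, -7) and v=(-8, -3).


u . v = u_x*v_x + u_y*v_y = (-3)*(-8) + (-7)*(-3)
= 24 + 21 = 45

45


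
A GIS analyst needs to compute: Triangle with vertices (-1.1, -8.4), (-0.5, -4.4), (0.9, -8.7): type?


Side lengths squared: AB^2=16.36, BC^2=20.45, CA^2=4.09
Sorted: [4.09, 16.36, 20.45]
By sides: Scalene, By angles: Right

Scalene, Right


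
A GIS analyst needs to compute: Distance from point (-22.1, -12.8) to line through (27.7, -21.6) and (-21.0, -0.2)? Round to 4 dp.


|cross product| = 637.16
|line direction| = sqrt(2829.65) = 53.1945
Distance = 637.16/sqrt(2829.65) = 11.9779

11.9779


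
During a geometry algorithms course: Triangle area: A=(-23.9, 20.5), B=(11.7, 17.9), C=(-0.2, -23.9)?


Area = |x_A(y_B-y_C) + x_B(y_C-y_A) + x_C(y_A-y_B)|/2
= |(-999.02) + (-519.48) + (-0.52)|/2
= 1519.02/2 = 759.51

759.51


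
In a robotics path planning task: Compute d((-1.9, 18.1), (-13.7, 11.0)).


dx=-11.8, dy=-7.1
d^2 = (-11.8)^2 + (-7.1)^2 = 189.65
d = sqrt(189.65) = 13.7713

13.7713


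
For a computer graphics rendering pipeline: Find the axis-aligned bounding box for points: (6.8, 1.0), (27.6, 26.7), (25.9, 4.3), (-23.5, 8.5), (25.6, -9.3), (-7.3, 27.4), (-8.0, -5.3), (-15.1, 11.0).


x range: [-23.5, 27.6]
y range: [-9.3, 27.4]
Bounding box: (-23.5,-9.3) to (27.6,27.4)

(-23.5,-9.3) to (27.6,27.4)


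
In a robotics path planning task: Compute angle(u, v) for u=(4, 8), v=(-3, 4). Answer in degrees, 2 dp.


u.v = 20, |u| = sqrt(80) = 8.9443, |v| = sqrt(25) = 5
cos(theta) = u.v/(|u||v|) = 20/sqrt(2000) = 0.447214
theta = acos(0.447214) = 63.43 degrees

63.43 degrees


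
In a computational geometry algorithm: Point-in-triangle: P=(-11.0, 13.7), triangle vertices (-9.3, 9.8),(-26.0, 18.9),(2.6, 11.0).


Cross products: AB x AP = -49.66, BC x BP = -30.22, CA x CP = -48.45
All same sign? yes

Yes, inside


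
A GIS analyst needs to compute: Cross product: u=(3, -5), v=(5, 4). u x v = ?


u x v = u_x*v_y - u_y*v_x = 3*4 - (-5)*5
= 12 - (-25) = 37

37


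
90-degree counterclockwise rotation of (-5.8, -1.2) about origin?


90° CCW: (x,y) -> (-y, x)
(-5.8,-1.2) -> (1.2, -5.8)

(1.2, -5.8)


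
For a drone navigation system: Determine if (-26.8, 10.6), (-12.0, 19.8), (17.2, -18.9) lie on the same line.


Cross product: ((-12)-(-26.8))*((-18.9)-10.6) - (19.8-10.6)*(17.2-(-26.8))
= -841.4

No, not collinear


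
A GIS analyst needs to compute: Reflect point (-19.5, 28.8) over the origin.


Reflection over origin: (x,y) -> (-x,-y)
(-19.5, 28.8) -> (19.5, -28.8)

(19.5, -28.8)


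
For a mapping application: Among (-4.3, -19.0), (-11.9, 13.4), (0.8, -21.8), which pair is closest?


d(P0,P1) = 33.2794, d(P0,P2) = 5.8181, d(P1,P2) = 37.421
Closest: P0 and P2

Closest pair: (-4.3, -19.0) and (0.8, -21.8), distance = 5.8181


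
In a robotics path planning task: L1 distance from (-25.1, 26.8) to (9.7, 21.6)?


|(-25.1)-9.7| + |26.8-21.6| = 34.8 + 5.2 = 40

40


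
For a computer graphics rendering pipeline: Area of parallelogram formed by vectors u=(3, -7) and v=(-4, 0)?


|u x v| = |3*0 - (-7)*(-4)|
= |0 - 28| = 28

28


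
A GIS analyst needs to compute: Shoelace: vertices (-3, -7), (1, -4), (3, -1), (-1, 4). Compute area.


Shoelace sum: ((-3)*(-4) - 1*(-7)) + (1*(-1) - 3*(-4)) + (3*4 - (-1)*(-1)) + ((-1)*(-7) - (-3)*4)
= 60
Area = |60|/2 = 30

30


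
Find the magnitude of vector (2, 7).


|u| = sqrt(2^2 + 7^2) = sqrt(53) = 7.2801

7.2801


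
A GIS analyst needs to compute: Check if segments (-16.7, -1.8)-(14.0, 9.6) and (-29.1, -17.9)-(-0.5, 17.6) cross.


Cross products: d1=20.26, d2=-743.55, d3=-352.91, d4=410.9
d1*d2 < 0 and d3*d4 < 0? yes

Yes, they intersect


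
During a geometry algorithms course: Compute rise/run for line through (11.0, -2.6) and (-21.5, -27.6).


slope = (y2-y1)/(x2-x1) = ((-27.6)-(-2.6))/((-21.5)-11) = (-25)/(-32.5) = 0.7692

0.7692


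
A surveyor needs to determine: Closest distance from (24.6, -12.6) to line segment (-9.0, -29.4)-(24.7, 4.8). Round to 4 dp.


Project P onto AB: t = 0.7404 (clamped to [0,1])
Closest point on segment: (15.9517, -4.0781)
Distance: 12.1415

12.1415


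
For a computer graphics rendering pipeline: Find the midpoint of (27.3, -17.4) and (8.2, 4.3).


M = ((27.3+8.2)/2, ((-17.4)+4.3)/2)
= (17.75, -6.55)

(17.75, -6.55)


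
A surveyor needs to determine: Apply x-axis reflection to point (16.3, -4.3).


Reflection over x-axis: (x,y) -> (x,-y)
(16.3, -4.3) -> (16.3, 4.3)

(16.3, 4.3)


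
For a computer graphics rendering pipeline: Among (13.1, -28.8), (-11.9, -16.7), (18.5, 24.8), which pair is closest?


d(P0,P1) = 27.7743, d(P0,P2) = 53.8713, d(P1,P2) = 51.4433
Closest: P0 and P1

Closest pair: (13.1, -28.8) and (-11.9, -16.7), distance = 27.7743


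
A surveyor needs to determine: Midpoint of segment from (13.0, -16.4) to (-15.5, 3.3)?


M = ((13+(-15.5))/2, ((-16.4)+3.3)/2)
= (-1.25, -6.55)

(-1.25, -6.55)


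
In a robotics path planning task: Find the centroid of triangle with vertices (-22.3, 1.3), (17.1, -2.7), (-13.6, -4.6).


Centroid = ((x_A+x_B+x_C)/3, (y_A+y_B+y_C)/3)
= (((-22.3)+17.1+(-13.6))/3, (1.3+(-2.7)+(-4.6))/3)
= (-6.2667, -2)

(-6.2667, -2)


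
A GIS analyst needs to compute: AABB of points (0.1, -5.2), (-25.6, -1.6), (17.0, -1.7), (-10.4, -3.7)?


x range: [-25.6, 17]
y range: [-5.2, -1.6]
Bounding box: (-25.6,-5.2) to (17,-1.6)

(-25.6,-5.2) to (17,-1.6)


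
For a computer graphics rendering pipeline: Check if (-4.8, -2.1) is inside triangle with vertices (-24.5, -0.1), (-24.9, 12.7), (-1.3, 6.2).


Cross products: AB x AP = -251.36, BC x BP = -218.63, CA x CP = 170.51
All same sign? no

No, outside


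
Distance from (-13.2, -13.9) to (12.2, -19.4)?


dx=25.4, dy=-5.5
d^2 = 25.4^2 + (-5.5)^2 = 675.41
d = sqrt(675.41) = 25.9887

25.9887


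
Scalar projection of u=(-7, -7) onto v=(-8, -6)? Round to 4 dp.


u.v = 98, |v| = sqrt(100) = 10
Scalar projection = u.v / |v| = 98 / sqrt(100) = 9.8

9.8


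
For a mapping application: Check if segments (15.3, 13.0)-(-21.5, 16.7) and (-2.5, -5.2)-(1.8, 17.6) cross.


Cross products: d1=-327.58, d2=527.37, d3=735.62, d4=-119.33
d1*d2 < 0 and d3*d4 < 0? yes

Yes, they intersect


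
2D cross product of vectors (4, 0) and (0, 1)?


u x v = u_x*v_y - u_y*v_x = 4*1 - 0*0
= 4 - 0 = 4

4


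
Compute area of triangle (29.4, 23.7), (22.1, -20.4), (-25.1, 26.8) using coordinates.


Area = |x_A(y_B-y_C) + x_B(y_C-y_A) + x_C(y_A-y_B)|/2
= |(-1387.68) + 68.51 + (-1106.91)|/2
= 2426.08/2 = 1213.04

1213.04


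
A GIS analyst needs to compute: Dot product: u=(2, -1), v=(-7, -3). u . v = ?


u . v = u_x*v_x + u_y*v_y = 2*(-7) + (-1)*(-3)
= (-14) + 3 = -11

-11


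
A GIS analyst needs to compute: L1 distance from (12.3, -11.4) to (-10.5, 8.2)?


|12.3-(-10.5)| + |(-11.4)-8.2| = 22.8 + 19.6 = 42.4

42.4


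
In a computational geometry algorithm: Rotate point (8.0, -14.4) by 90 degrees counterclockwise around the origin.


90° CCW: (x,y) -> (-y, x)
(8,-14.4) -> (14.4, 8)

(14.4, 8)


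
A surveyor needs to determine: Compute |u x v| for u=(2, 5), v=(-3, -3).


|u x v| = |2*(-3) - 5*(-3)|
= |(-6) - (-15)| = 9

9


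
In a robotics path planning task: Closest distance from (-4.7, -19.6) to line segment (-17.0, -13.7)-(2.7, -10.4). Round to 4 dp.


Project P onto AB: t = 0.5585 (clamped to [0,1])
Closest point on segment: (-5.9971, -11.8569)
Distance: 7.851

7.851


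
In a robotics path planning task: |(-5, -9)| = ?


|u| = sqrt((-5)^2 + (-9)^2) = sqrt(106) = 10.2956

10.2956


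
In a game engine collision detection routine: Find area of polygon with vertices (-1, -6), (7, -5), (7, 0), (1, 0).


Shoelace sum: ((-1)*(-5) - 7*(-6)) + (7*0 - 7*(-5)) + (7*0 - 1*0) + (1*(-6) - (-1)*0)
= 76
Area = |76|/2 = 38

38


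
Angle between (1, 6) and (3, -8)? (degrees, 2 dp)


u.v = -45, |u| = sqrt(37) = 6.0828, |v| = sqrt(73) = 8.544
cos(theta) = u.v/(|u||v|) = -45/sqrt(2701) = -0.865865
theta = acos(-0.865865) = 149.98 degrees

149.98 degrees


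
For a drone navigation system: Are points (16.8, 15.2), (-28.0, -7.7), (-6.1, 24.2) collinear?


Cross product: ((-28)-16.8)*(24.2-15.2) - ((-7.7)-15.2)*((-6.1)-16.8)
= -927.61

No, not collinear


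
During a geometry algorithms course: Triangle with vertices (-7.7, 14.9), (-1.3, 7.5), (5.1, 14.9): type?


Side lengths squared: AB^2=95.72, BC^2=95.72, CA^2=163.84
Sorted: [95.72, 95.72, 163.84]
By sides: Isosceles, By angles: Acute

Isosceles, Acute


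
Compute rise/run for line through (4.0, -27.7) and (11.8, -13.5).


slope = (y2-y1)/(x2-x1) = ((-13.5)-(-27.7))/(11.8-4) = 14.2/7.8 = 1.8205

1.8205


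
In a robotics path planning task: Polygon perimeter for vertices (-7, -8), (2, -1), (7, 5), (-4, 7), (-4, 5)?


Sides: (-7, -8)->(2, -1): sqrt(130) = 11.401754, (2, -1)->(7, 5): sqrt(61) = 7.81025, (7, 5)->(-4, 7): sqrt(125) = 11.18034, (-4, 7)->(-4, 5): sqrt(4) = 2, (-4, 5)->(-7, -8): sqrt(178) = 13.341664
Sum = 45.734008
Perimeter = 45.734

45.734


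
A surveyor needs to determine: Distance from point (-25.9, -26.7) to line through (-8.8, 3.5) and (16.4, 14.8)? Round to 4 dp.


|cross product| = 567.81
|line direction| = sqrt(762.73) = 27.6176
Distance = 567.81/sqrt(762.73) = 20.5597

20.5597


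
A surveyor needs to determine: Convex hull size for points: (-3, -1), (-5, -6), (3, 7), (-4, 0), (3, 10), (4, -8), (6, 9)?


Convex hull vertices (CCW): (-5, -6), (4, -8), (6, 9), (3, 10), (-4, 0)
Count = 5

5


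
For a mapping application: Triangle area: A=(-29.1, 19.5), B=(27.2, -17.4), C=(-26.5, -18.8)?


Area = |x_A(y_B-y_C) + x_B(y_C-y_A) + x_C(y_A-y_B)|/2
= |(-40.74) + (-1041.76) + (-977.85)|/2
= 2060.35/2 = 1030.175

1030.175


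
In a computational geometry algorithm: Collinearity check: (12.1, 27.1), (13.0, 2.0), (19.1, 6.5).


Cross product: (13-12.1)*(6.5-27.1) - (2-27.1)*(19.1-12.1)
= 157.16

No, not collinear


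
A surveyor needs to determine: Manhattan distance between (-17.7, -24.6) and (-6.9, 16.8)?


|(-17.7)-(-6.9)| + |(-24.6)-16.8| = 10.8 + 41.4 = 52.2

52.2


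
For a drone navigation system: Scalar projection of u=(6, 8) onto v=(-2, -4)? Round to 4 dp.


u.v = -44, |v| = sqrt(20) = 4.4721
Scalar projection = u.v / |v| = -44 / sqrt(20) = -9.8387

-9.8387


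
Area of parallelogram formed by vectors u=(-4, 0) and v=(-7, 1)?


|u x v| = |(-4)*1 - 0*(-7)|
= |(-4) - 0| = 4

4


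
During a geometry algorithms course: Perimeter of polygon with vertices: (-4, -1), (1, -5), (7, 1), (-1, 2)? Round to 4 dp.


Sides: (-4, -1)->(1, -5): sqrt(41) = 6.403124, (1, -5)->(7, 1): sqrt(72) = 8.485281, (7, 1)->(-1, 2): sqrt(65) = 8.062258, (-1, 2)->(-4, -1): sqrt(18) = 4.242641
Sum = 27.193304
Perimeter = 27.1933

27.1933


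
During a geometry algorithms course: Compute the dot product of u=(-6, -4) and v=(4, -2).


u . v = u_x*v_x + u_y*v_y = (-6)*4 + (-4)*(-2)
= (-24) + 8 = -16

-16


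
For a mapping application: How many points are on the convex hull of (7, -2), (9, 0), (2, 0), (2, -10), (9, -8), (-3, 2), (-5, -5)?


Convex hull vertices (CCW): (-5, -5), (2, -10), (9, -8), (9, 0), (-3, 2)
Count = 5

5


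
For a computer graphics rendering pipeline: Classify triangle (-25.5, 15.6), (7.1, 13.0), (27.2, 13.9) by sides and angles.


Side lengths squared: AB^2=1069.52, BC^2=404.82, CA^2=2780.18
Sorted: [404.82, 1069.52, 2780.18]
By sides: Scalene, By angles: Obtuse

Scalene, Obtuse


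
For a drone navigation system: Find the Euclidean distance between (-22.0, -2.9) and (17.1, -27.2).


dx=39.1, dy=-24.3
d^2 = 39.1^2 + (-24.3)^2 = 2119.3
d = sqrt(2119.3) = 46.0359

46.0359


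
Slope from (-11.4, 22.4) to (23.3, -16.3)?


slope = (y2-y1)/(x2-x1) = ((-16.3)-22.4)/(23.3-(-11.4)) = (-38.7)/34.7 = -1.1153

-1.1153


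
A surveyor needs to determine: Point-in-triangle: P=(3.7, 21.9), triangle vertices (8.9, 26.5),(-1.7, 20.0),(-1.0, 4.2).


Cross products: AB x AP = 14.96, BC x BP = 86.65, CA x CP = 70.42
All same sign? yes

Yes, inside


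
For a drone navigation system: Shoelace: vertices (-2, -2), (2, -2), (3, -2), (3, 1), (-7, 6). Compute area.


Shoelace sum: ((-2)*(-2) - 2*(-2)) + (2*(-2) - 3*(-2)) + (3*1 - 3*(-2)) + (3*6 - (-7)*1) + ((-7)*(-2) - (-2)*6)
= 70
Area = |70|/2 = 35

35


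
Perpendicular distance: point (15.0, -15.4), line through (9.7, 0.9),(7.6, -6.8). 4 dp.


|cross product| = 75.04
|line direction| = sqrt(63.7) = 7.9812
Distance = 75.04/sqrt(63.7) = 9.4021

9.4021


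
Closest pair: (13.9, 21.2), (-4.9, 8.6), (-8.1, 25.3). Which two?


d(P0,P1) = 22.6318, d(P0,P2) = 22.3788, d(P1,P2) = 17.0038
Closest: P1 and P2

Closest pair: (-4.9, 8.6) and (-8.1, 25.3), distance = 17.0038


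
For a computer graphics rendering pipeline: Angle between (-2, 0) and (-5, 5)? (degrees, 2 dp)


u.v = 10, |u| = sqrt(4) = 2, |v| = sqrt(50) = 7.0711
cos(theta) = u.v/(|u||v|) = 10/sqrt(200) = 0.707107
theta = acos(0.707107) = 45 degrees

45 degrees


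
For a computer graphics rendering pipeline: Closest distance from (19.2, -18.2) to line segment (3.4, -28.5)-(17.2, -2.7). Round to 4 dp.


Project P onto AB: t = 0.5651 (clamped to [0,1])
Closest point on segment: (11.1985, -13.9201)
Distance: 9.0742

9.0742


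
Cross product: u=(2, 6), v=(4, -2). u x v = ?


u x v = u_x*v_y - u_y*v_x = 2*(-2) - 6*4
= (-4) - 24 = -28

-28


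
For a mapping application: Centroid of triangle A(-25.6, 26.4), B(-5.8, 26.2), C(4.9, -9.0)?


Centroid = ((x_A+x_B+x_C)/3, (y_A+y_B+y_C)/3)
= (((-25.6)+(-5.8)+4.9)/3, (26.4+26.2+(-9))/3)
= (-8.8333, 14.5333)

(-8.8333, 14.5333)


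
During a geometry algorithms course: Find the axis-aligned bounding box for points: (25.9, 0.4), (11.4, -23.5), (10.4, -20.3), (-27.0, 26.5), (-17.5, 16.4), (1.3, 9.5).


x range: [-27, 25.9]
y range: [-23.5, 26.5]
Bounding box: (-27,-23.5) to (25.9,26.5)

(-27,-23.5) to (25.9,26.5)


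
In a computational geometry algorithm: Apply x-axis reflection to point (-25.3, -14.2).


Reflection over x-axis: (x,y) -> (x,-y)
(-25.3, -14.2) -> (-25.3, 14.2)

(-25.3, 14.2)


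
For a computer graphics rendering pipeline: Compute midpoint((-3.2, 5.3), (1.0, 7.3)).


M = (((-3.2)+1)/2, (5.3+7.3)/2)
= (-1.1, 6.3)

(-1.1, 6.3)


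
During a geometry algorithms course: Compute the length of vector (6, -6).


|u| = sqrt(6^2 + (-6)^2) = sqrt(72) = 8.4853

8.4853


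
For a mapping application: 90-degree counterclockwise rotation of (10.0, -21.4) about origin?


90° CCW: (x,y) -> (-y, x)
(10,-21.4) -> (21.4, 10)

(21.4, 10)


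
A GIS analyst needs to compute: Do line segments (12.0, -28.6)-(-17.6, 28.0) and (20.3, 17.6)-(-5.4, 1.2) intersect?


Cross products: d1=1051.22, d2=-888.84, d3=-1837.3, d4=102.76
d1*d2 < 0 and d3*d4 < 0? yes

Yes, they intersect


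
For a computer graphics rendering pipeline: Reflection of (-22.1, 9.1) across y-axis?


Reflection over y-axis: (x,y) -> (-x,y)
(-22.1, 9.1) -> (22.1, 9.1)

(22.1, 9.1)


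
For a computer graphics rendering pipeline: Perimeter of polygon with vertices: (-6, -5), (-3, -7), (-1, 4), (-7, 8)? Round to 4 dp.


Sides: (-6, -5)->(-3, -7): sqrt(13) = 3.605551, (-3, -7)->(-1, 4): sqrt(125) = 11.18034, (-1, 4)->(-7, 8): sqrt(52) = 7.211103, (-7, 8)->(-6, -5): sqrt(170) = 13.038405
Sum = 35.035399
Perimeter = 35.0354

35.0354


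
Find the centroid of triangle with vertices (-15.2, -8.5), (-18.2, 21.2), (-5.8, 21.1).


Centroid = ((x_A+x_B+x_C)/3, (y_A+y_B+y_C)/3)
= (((-15.2)+(-18.2)+(-5.8))/3, ((-8.5)+21.2+21.1)/3)
= (-13.0667, 11.2667)

(-13.0667, 11.2667)


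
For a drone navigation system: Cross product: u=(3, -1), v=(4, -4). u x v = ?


u x v = u_x*v_y - u_y*v_x = 3*(-4) - (-1)*4
= (-12) - (-4) = -8

-8


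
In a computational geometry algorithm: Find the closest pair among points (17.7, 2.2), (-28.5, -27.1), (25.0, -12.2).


d(P0,P1) = 54.7077, d(P0,P2) = 16.1447, d(P1,P2) = 55.5361
Closest: P0 and P2

Closest pair: (17.7, 2.2) and (25.0, -12.2), distance = 16.1447


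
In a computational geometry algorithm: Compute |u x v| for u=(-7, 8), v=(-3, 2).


|u x v| = |(-7)*2 - 8*(-3)|
= |(-14) - (-24)| = 10

10


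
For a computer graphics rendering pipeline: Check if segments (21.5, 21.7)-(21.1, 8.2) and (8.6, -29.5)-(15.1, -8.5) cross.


Cross products: d1=61.9, d2=-17.45, d3=-153.67, d4=-74.32
d1*d2 < 0 and d3*d4 < 0? no

No, they don't intersect


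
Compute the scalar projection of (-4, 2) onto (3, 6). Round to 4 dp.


u.v = 0, |v| = sqrt(45) = 6.7082
Scalar projection = u.v / |v| = 0 / sqrt(45) = 0

0


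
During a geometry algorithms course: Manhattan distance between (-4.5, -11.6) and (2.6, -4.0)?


|(-4.5)-2.6| + |(-11.6)-(-4)| = 7.1 + 7.6 = 14.7

14.7


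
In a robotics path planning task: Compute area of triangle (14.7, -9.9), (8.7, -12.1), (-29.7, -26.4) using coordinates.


Area = |x_A(y_B-y_C) + x_B(y_C-y_A) + x_C(y_A-y_B)|/2
= |210.21 + (-143.55) + (-65.34)|/2
= 1.32/2 = 0.66

0.66


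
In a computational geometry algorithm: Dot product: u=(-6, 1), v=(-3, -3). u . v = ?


u . v = u_x*v_x + u_y*v_y = (-6)*(-3) + 1*(-3)
= 18 + (-3) = 15

15


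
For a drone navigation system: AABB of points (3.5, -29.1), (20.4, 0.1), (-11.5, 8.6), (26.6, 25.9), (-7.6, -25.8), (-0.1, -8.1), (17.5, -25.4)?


x range: [-11.5, 26.6]
y range: [-29.1, 25.9]
Bounding box: (-11.5,-29.1) to (26.6,25.9)

(-11.5,-29.1) to (26.6,25.9)


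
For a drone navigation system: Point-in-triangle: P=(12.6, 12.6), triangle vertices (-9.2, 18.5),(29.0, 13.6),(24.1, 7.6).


Cross products: AB x AP = -118.56, BC x BP = -93.5, CA x CP = -41.15
All same sign? yes

Yes, inside


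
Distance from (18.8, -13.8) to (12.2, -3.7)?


dx=-6.6, dy=10.1
d^2 = (-6.6)^2 + 10.1^2 = 145.57
d = sqrt(145.57) = 12.0652

12.0652


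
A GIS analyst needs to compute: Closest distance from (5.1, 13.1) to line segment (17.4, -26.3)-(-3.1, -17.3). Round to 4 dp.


Project P onto AB: t = 1 (clamped to [0,1])
Closest point on segment: (-3.1, -17.3)
Distance: 31.4865

31.4865


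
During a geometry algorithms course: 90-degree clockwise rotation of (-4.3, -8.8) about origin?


90° CW: (x,y) -> (y, -x)
(-4.3,-8.8) -> (-8.8, 4.3)

(-8.8, 4.3)


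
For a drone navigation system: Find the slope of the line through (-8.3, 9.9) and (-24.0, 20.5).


slope = (y2-y1)/(x2-x1) = (20.5-9.9)/((-24)-(-8.3)) = 10.6/(-15.7) = -0.6752

-0.6752


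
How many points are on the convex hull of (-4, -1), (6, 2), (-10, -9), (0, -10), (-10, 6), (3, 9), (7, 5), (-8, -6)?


Convex hull vertices (CCW): (-10, -9), (0, -10), (6, 2), (7, 5), (3, 9), (-10, 6)
Count = 6

6


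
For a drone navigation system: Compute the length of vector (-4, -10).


|u| = sqrt((-4)^2 + (-10)^2) = sqrt(116) = 10.7703

10.7703


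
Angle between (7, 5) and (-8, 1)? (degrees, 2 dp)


u.v = -51, |u| = sqrt(74) = 8.6023, |v| = sqrt(65) = 8.0623
cos(theta) = u.v/(|u||v|) = -51/sqrt(4810) = -0.735356
theta = acos(-0.735356) = 137.34 degrees

137.34 degrees


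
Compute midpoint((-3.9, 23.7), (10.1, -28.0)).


M = (((-3.9)+10.1)/2, (23.7+(-28))/2)
= (3.1, -2.15)

(3.1, -2.15)


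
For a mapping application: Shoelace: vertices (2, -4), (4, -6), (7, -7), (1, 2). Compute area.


Shoelace sum: (2*(-6) - 4*(-4)) + (4*(-7) - 7*(-6)) + (7*2 - 1*(-7)) + (1*(-4) - 2*2)
= 31
Area = |31|/2 = 15.5

15.5


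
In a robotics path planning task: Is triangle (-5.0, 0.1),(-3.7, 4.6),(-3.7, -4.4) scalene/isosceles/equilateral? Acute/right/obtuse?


Side lengths squared: AB^2=21.94, BC^2=81, CA^2=21.94
Sorted: [21.94, 21.94, 81]
By sides: Isosceles, By angles: Obtuse

Isosceles, Obtuse


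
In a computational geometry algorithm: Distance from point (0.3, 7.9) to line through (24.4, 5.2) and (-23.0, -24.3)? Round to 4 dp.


|cross product| = 838.93
|line direction| = sqrt(3117.01) = 55.8302
Distance = 838.93/sqrt(3117.01) = 15.0265

15.0265


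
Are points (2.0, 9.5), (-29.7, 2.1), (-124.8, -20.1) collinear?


Cross product: ((-29.7)-2)*((-20.1)-9.5) - (2.1-9.5)*((-124.8)-2)
= 0

Yes, collinear


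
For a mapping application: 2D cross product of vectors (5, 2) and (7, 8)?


u x v = u_x*v_y - u_y*v_x = 5*8 - 2*7
= 40 - 14 = 26

26


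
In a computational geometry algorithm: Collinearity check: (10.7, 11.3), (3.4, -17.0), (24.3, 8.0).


Cross product: (3.4-10.7)*(8-11.3) - ((-17)-11.3)*(24.3-10.7)
= 408.97

No, not collinear


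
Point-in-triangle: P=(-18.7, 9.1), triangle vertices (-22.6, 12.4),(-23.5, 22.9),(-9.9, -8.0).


Cross products: AB x AP = -37.98, BC x BP = -39.36, CA x CP = -37.65
All same sign? yes

Yes, inside


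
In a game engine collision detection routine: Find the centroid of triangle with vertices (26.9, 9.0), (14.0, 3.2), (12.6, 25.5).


Centroid = ((x_A+x_B+x_C)/3, (y_A+y_B+y_C)/3)
= ((26.9+14+12.6)/3, (9+3.2+25.5)/3)
= (17.8333, 12.5667)

(17.8333, 12.5667)


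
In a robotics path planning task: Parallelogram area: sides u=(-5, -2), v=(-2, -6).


|u x v| = |(-5)*(-6) - (-2)*(-2)|
= |30 - 4| = 26

26


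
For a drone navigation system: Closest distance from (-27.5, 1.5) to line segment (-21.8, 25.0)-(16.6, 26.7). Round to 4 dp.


Project P onto AB: t = 0 (clamped to [0,1])
Closest point on segment: (-21.8, 25)
Distance: 24.1814

24.1814


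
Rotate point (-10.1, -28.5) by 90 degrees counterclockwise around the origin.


90° CCW: (x,y) -> (-y, x)
(-10.1,-28.5) -> (28.5, -10.1)

(28.5, -10.1)


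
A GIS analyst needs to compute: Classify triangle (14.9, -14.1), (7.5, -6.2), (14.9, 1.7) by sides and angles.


Side lengths squared: AB^2=117.17, BC^2=117.17, CA^2=249.64
Sorted: [117.17, 117.17, 249.64]
By sides: Isosceles, By angles: Obtuse

Isosceles, Obtuse


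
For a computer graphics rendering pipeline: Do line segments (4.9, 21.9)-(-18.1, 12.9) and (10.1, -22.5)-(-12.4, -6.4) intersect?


Cross products: d1=-915.28, d2=-342.48, d3=1068, d4=495.2
d1*d2 < 0 and d3*d4 < 0? no

No, they don't intersect


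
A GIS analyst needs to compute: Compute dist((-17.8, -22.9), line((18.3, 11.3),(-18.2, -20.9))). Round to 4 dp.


|cross product| = 85.88
|line direction| = sqrt(2369.09) = 48.6733
Distance = 85.88/sqrt(2369.09) = 1.7644

1.7644


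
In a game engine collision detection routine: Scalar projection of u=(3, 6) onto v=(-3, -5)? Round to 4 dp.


u.v = -39, |v| = sqrt(34) = 5.831
Scalar projection = u.v / |v| = -39 / sqrt(34) = -6.6884

-6.6884


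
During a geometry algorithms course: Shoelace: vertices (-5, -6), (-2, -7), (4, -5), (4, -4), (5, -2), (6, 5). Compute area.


Shoelace sum: ((-5)*(-7) - (-2)*(-6)) + ((-2)*(-5) - 4*(-7)) + (4*(-4) - 4*(-5)) + (4*(-2) - 5*(-4)) + (5*5 - 6*(-2)) + (6*(-6) - (-5)*5)
= 103
Area = |103|/2 = 51.5

51.5
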